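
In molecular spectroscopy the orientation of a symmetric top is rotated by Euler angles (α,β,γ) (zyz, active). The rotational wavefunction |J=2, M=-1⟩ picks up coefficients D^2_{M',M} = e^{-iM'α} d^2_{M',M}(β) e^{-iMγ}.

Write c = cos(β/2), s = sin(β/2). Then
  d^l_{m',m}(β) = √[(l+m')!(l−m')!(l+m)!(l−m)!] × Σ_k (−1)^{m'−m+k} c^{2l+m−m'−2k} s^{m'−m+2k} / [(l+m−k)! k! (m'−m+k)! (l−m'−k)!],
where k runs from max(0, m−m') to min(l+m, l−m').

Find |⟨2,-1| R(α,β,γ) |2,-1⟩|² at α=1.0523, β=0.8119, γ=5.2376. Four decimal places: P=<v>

P=0.1009

First d^2_{-1,-1}(β=0.8119), then the phase factors e^{-i(-1)α} and e^{-i(-1)γ}:
Half-angle: c=0.918728, s=0.394892. N=√(1·6·1·6)=6.000000
The bounds max(0,m−m')=0 and min(l+m,l−m')=1 give 2 terms
  k=0: (−1)^0·6.0000/(6)·0.9187^4·0.3949^0 = +0.712438
  k=1: (−1)^1·6.0000/(2)·0.9187^2·0.3949^2 = -0.394867
d^2_{-1,-1}(0.8119) = +0.712438 -0.394867 = +0.317571
|D^2_{-1,-1}|² = |d^2_{-1,-1}(β)|² = (+0.317571)² = 0.100851 (the z-rotation phases have unit modulus)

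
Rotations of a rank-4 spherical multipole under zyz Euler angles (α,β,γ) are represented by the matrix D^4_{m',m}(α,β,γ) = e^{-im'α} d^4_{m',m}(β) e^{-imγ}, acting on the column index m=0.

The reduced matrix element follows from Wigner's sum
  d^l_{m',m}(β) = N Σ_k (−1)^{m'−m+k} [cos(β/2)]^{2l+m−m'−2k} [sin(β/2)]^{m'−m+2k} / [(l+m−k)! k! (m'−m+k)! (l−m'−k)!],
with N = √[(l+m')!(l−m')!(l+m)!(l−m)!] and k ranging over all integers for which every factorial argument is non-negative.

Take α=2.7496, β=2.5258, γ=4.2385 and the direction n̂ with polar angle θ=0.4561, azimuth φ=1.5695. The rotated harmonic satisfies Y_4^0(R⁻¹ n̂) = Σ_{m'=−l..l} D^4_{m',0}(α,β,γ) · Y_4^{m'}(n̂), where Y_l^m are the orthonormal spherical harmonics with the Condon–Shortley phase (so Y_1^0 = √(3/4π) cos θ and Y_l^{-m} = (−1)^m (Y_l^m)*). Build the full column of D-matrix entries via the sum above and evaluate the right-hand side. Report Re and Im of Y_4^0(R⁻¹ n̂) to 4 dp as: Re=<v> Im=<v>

Re=-0.3605 Im=0.0000

Need the full column D^4_{m',0} for m'=−4..4 at α=2.7496, β=2.5258, γ=4.2385.
cos(β/2)=0.303055, sin(β/2)=0.952973
d^4_{-4,0}: single k=4 term ⇒ +0.058204;  D = +0.000164-0.058204i
d^4_{-3,0}: k∈[3..4] ⇒ +0.026176 -0.258839 = -0.232663;  D = +0.089492-0.214763i
d^4_{-2,0}: k∈[2..4] ⇒ +0.006674 -0.175993 +0.652600 = +0.483281;  D = +0.342214-0.341248i
d^4_{-1,0}: k∈[1..4] ⇒ +0.001001 -0.059363 +0.586992 -0.967388 = -0.438758;  D = +0.405478-0.167619i
d^4_{0,0}: k∈[0..4] ⇒ +0.000071 -0.011257 +0.250443 -1.100641 +0.680214 = -0.181170;  D = -0.181170+0.000000i
d^4_{1,0}: k∈[0..3] ⇒ -0.001001 +0.059363 -0.586992 +0.967388 = +0.438758;  D = -0.405478-0.167619i
d^4_{2,0}: k∈[0..2] ⇒ +0.006674 -0.175993 +0.652600 = +0.483281;  D = +0.342214+0.341248i
d^4_{3,0}: k∈[0..1] ⇒ -0.026176 +0.258839 = +0.232663;  D = -0.089492-0.214763i
d^4_{4,0}: single k=0 term ⇒ +0.058204;  D = +0.000164+0.058204i
Y_4^{m'}(θ=0.4561,φ=1.5695) and Σ D·Y over m':
  (+0.0002-0.0582i)·(+0.0167+0.0001i)  (+0.0895-0.2148i)·(-0.0004+0.0960i)  (+0.3422-0.3412i)·(-0.3012-0.0008i)  (+0.4055-0.1676i)·(+0.0006-0.4942i)  (-0.1812+0.0000i)·(+0.1647+0.0000i)  (-0.4055-0.1676i)·(-0.0006-0.4942i)  (+0.3422+0.3412i)·(-0.3012+0.0008i)  (-0.0895-0.2148i)·(+0.0004+0.0960i)  (+0.0002+0.0582i)·(+0.0167-0.0001i)
Y_4^0(R⁻¹ n̂) = -0.360543+0.000000i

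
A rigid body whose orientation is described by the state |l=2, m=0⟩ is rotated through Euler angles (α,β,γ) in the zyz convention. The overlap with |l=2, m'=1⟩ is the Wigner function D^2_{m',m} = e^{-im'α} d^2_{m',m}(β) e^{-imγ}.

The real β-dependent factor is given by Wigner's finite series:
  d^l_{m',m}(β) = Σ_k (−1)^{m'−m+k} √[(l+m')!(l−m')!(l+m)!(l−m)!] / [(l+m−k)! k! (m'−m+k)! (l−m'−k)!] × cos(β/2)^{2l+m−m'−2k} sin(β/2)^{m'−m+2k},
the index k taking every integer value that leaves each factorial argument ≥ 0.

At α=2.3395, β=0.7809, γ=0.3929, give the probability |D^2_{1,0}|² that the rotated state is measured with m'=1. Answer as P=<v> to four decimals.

P=0.3750

Split into d^2_{1,0}(β=0.7809) × two z-phases.
Half-angle: c=0.924738, s=0.380605. N=√(6·1·2·2)=4.898979
k∈{0,1} keeps every argument non-negative
  k=0: (−1)^1·4.8990/(2)·0.9247^3·0.3806^1 = -0.737234
  k=1: (−1)^2·4.8990/(2)·0.9247^1·0.3806^3 = +0.124887
d^2_{1,0}(0.7809) = -0.737234 +0.124887 = -0.612348
|D^2_{1,0}|² = |d^2_{1,0}(β)|² = (-0.612348)² = 0.374970 (the z-rotation phases have unit modulus)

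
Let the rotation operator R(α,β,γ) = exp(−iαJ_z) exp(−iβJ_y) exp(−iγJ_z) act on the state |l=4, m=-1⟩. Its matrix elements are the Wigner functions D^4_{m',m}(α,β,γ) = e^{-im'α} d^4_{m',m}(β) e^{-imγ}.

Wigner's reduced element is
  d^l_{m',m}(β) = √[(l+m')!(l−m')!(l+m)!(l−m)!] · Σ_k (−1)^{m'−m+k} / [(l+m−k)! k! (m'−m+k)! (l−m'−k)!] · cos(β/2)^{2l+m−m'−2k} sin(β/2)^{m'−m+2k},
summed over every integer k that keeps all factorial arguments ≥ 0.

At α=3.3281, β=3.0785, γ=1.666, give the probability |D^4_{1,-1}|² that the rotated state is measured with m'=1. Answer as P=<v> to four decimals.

Split into d^4_{1,-1}(β=3.0785) × two z-phases.
Half-angle: c=0.031541, s=0.999502. N=√(120·6·6·120)=720.000000
k∈{0,1,2,3} keeps every argument non-negative
  k=0: (−1)^2·720.0000/(72)·0.0315^6·0.9995^2 = +0.000000
  k=1: (−1)^3·720.0000/(24)·0.0315^4·0.9995^4 = -0.000030
  k=2: (−1)^4·720.0000/(48)·0.0315^2·0.9995^6 = +0.014878
  k=3: (−1)^5·720.0000/(720)·0.0315^0·0.9995^8 = -0.996027
d^4_{1,-1}(3.0785) = +0.000000 -0.000030 +0.014878 -0.996027 = -0.981178
|D^4_{1,-1}|² = |d^4_{1,-1}(β)|² = (-0.981178)² = 0.962710 (the z-rotation phases have unit modulus)

P=0.9627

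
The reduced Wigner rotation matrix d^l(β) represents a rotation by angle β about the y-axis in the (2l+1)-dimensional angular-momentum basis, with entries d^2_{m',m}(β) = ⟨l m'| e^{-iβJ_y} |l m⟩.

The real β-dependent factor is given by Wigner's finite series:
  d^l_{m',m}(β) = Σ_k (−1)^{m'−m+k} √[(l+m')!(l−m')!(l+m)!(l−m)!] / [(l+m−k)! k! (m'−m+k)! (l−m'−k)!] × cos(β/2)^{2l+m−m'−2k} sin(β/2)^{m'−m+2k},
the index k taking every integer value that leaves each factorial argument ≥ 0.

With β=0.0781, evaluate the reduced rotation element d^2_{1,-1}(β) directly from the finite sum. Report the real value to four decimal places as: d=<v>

d^2_{1,-1}(β=0.0781) via Wigner's sum:
With c≡cos(β/2)=0.999238 and s≡sin(β/2)=0.039040, N=[6·1·1·6]^{1/2}=6.000000
The bounds max(0,m−m')=0 and min(l+m,l−m')=1 give 2 terms
  k=0: (−1)^2·6.0000/(2)·0.9992^2·0.0390^2 = +0.004565
  k=1: (−1)^3·6.0000/(6)·0.9992^0·0.0390^4 = -0.000002
d^2_{1,-1}(0.0781) = +0.004565 -0.000002 = +0.004563

d=0.0046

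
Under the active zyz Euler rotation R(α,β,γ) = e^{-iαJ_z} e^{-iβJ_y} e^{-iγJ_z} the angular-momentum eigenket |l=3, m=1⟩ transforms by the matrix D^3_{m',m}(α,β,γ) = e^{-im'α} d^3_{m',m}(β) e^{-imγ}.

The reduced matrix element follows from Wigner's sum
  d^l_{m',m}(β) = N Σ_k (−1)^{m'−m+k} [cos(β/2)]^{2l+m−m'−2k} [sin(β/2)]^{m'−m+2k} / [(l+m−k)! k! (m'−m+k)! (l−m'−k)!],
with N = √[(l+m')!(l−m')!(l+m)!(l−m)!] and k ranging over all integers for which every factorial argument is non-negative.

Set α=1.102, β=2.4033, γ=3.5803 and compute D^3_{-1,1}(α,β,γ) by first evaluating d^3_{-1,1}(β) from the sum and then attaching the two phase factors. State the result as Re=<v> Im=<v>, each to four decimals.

Re=0.0327 Im=0.0255

First d^3_{-1,1}(β=2.4033), then the phase factors e^{-i(-1)α} and e^{-i(1)γ}:
Half-angle: c=0.360819, s=0.932636. N=√(2·24·24·2)=48.000000
k∈{2,3,4} keeps every argument non-negative
  k=2: (−1)^0·48.0000/(8)·0.3608^4·0.9326^2 = +0.088458
  k=3: (−1)^1·48.0000/(6)·0.3608^2·0.9326^4 = -0.787985
  k=4: (−1)^2·48.0000/(48)·0.3608^0·0.9326^6 = +0.658070
d^3_{-1,1}(2.4033) = +0.088458 -0.787985 +0.658070 = -0.041457
Attach z-rotation phases: D = e^{-i(-1)(1.102)}·(-0.041457)·e^{-i(1)(3.5803)} = +0.032667+0.025526i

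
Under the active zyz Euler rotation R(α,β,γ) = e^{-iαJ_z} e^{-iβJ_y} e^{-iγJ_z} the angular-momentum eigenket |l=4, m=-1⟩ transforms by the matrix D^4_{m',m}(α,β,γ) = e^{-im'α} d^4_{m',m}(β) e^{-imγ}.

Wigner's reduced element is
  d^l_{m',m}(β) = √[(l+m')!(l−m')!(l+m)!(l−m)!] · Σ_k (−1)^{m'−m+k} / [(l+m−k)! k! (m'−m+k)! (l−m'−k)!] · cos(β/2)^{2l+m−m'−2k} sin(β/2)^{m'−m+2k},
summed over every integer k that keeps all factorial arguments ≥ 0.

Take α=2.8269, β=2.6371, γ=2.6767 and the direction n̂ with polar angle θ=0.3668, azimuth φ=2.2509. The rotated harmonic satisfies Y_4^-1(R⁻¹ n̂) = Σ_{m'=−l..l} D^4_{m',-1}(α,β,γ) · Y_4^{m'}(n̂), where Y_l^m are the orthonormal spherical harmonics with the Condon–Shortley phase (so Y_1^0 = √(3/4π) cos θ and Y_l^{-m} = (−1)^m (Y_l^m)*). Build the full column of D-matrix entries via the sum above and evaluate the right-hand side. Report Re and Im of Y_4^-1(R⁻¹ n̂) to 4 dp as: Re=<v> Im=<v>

Need the full column D^4_{m',-1} for m'=−4..4 at α=2.8269, β=2.6371, γ=2.6767.
cos(β/2)=0.249580, sin(β/2)=0.968354
d^4_{-4,-1}: single k=3 term ⇒ +0.006580;  D = +0.001002+0.006504i
d^4_{-3,-1}: k∈[2..3] ⇒ +0.001799 -0.045133 = -0.043334;  D = -0.006982+0.042768i
d^4_{-2,-1}: k∈[1..3] ⇒ +0.000248 -0.018653 +0.187204 = +0.168798;  D = -0.077426+0.149994i
d^4_{-1,-1}: k∈[0..3] ⇒ +0.000015 -0.003400 +0.102352 -0.513599 = -0.414632;  D = -0.294888+0.291480i
d^4_{0,-1}: k∈[0..3] ⇒ -0.000261 +0.023595 -0.355194 +0.891178 = +0.559317;  D = -0.499956+0.250757i
d^4_{1,-1}: k∈[0..3] ⇒ +0.002266 -0.102352 +0.770399 -0.773168 = -0.102855;  D = -0.101697+0.015391i
d^4_{2,-1}: k∈[0..2] ⇒ -0.012436 +0.280806 -0.845445 = -0.577075;  D = +0.569285+0.094497i
d^4_{3,-1}: k∈[0..1] ⇒ +0.045133 -0.407657 = -0.362524;  D = -0.321693-0.167144i
d^4_{4,-1}: single k=0 term ⇒ -0.099059;  D = +0.069449+0.070637i
Y_4^{m'}(θ=0.3668,φ=2.2509) and Σ D·Y over m':
  (+0.0010+0.0065i)·(-0.0067-0.0030i)  (-0.0070+0.0428i)·(+0.0481-0.0244i)  (-0.0774+0.1500i)·(-0.0459+0.2146i)  (-0.2949+0.2915i)·(-0.3087-0.3817i)  (-0.5000+0.2508i)·(+0.3633+0.0000i)  (-0.1017+0.0154i)·(+0.3087-0.3817i)  (+0.5693+0.0945i)·(-0.0459-0.2146i)  (-0.3217-0.1671i)·(-0.0481-0.0244i)  (+0.0694+0.0706i)·(-0.0067+0.0030i)
Y_4^-1(R⁻¹ n̂) = -0.027899+0.025056i

Re=-0.0279 Im=0.0251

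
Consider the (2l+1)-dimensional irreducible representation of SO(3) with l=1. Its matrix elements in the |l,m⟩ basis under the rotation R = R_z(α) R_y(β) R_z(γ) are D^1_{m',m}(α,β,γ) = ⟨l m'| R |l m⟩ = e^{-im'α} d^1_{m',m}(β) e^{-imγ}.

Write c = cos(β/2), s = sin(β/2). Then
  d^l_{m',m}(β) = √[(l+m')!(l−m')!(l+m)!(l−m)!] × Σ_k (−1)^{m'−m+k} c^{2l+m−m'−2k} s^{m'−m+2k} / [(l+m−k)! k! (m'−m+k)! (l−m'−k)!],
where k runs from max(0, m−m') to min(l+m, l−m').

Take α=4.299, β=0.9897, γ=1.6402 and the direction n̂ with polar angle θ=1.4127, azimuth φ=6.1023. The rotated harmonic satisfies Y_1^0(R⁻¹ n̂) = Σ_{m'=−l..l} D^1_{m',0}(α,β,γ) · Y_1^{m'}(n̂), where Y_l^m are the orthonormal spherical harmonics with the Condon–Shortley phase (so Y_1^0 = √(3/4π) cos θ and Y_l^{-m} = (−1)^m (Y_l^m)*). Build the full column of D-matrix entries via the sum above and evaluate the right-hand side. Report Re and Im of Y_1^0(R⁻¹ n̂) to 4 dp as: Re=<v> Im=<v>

Re=-0.0507 Im=0.0000

Need the full column D^1_{m',0} for m'=−1..1 at α=4.299, β=0.9897, γ=1.6402.
cos(β/2)=0.880040, sin(β/2)=0.474900
d^1_{-1,0}: single k=1 term ⇒ +0.591043;  D = -0.237431-0.541257i
d^1_{0,0}: k∈[0..1] ⇒ +0.774470 -0.225530 = +0.548941;  D = +0.548941+0.000000i
d^1_{1,0}: single k=0 term ⇒ -0.591043;  D = +0.237431-0.541257i
Y_1^{m'}(θ=1.4127,φ=6.1023) and Σ D·Y over m':
  (-0.2374-0.5413i)·(+0.3356+0.0614i)  (+0.5489+0.0000i)·(+0.0769+0.0000i)  (+0.2374-0.5413i)·(-0.3356+0.0614i)
Y_1^0(R⁻¹ n̂) = -0.050701+0.000000i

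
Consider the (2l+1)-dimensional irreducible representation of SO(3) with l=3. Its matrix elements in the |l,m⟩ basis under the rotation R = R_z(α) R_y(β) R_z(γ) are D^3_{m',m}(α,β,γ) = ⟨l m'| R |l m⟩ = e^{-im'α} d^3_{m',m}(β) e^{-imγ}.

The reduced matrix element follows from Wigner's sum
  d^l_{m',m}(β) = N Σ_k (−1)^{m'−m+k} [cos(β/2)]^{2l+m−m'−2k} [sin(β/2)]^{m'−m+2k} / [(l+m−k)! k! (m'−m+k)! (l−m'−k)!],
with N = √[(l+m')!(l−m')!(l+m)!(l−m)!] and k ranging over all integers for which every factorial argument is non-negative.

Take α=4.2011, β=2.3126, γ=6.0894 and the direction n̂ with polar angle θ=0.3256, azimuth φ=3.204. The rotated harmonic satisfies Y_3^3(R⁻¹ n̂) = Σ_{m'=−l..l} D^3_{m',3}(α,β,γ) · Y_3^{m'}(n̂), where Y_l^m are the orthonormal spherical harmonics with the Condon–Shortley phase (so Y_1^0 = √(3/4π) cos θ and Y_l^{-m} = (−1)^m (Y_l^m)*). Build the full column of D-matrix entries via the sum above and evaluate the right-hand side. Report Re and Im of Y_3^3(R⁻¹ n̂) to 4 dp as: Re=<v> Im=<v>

Need the full column D^3_{m',3} for m'=−3..3 at α=4.2011, β=2.3126, γ=6.0894.
cos(β/2)=0.402729, sin(β/2)=0.915319
d^3_{-3,3}: single k=6 term ⇒ +0.588079;  D = +0.479210+0.340873i
d^3_{-2,3}: single k=5 term ⇒ +0.633799;  D = -0.573100+0.270661i
d^3_{-1,3}: single k=4 term ⇒ +0.440922;  D = +0.030869-0.439840i
d^3_{0,3}: single k=3 term ⇒ +0.224012;  D = +0.187211+0.123018i
d^3_{1,3}: single k=2 term ⇒ +0.085358;  D = -0.075785+0.039276i
d^3_{2,3}: single k=1 term ⇒ +0.023753;  D = +0.000787-0.023740i
d^3_{3,3}: single k=0 term ⇒ +0.004267;  D = +0.003650+0.002210i
Y_3^{m'}(θ=0.3256,φ=3.204) and Σ D·Y over m':
  (+0.4792+0.3409i)·(-0.0134+0.0025i)  (-0.5731+0.2707i)·(+0.0983-0.0123i)  (+0.0309-0.4398i)·(-0.3599+0.0225i)  (+0.1872+0.1230i)·(+0.5262+0.0000i)  (-0.0758+0.0393i)·(+0.3599+0.0225i)  (+0.0008-0.0237i)·(+0.0983+0.0123i)  (+0.0036+0.0022i)·(+0.0134+0.0025i)
Y_3^3(R⁻¹ n̂) = +0.009259+0.264208i

Re=0.0093 Im=0.2642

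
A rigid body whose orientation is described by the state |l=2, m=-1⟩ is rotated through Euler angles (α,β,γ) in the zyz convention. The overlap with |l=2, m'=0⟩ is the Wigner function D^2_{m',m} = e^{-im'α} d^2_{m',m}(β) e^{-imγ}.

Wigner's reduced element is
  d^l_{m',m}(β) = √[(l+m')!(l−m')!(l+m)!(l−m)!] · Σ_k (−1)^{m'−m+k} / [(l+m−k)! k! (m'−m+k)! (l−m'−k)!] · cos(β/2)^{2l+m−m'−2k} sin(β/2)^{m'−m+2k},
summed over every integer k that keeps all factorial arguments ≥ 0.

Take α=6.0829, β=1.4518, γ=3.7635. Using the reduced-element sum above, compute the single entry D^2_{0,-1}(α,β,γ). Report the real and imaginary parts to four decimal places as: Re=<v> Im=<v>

Re=0.1173 Im=0.0841

D^2_{0,-1}(6.0829,1.4518,3.7635) = e^{-i·0·6.0829}·d^2_{0,-1}(1.4518)·e^{-i·-1·3.7635}. Compute d first:
With c≡cos(β/2)=0.747902 and s≡sin(β/2)=0.663809, N=[2·2·1·6]^{1/2}=4.898979
Admissible k: 0..1 (factorial args all ≥0)
  k=0: (−1)^1·4.8990/(2)·0.7479^3·0.6638^1 = -0.680226
  k=1: (−1)^2·4.8990/(2)·0.7479^1·0.6638^3 = +0.535858
d^2_{0,-1}(1.4518) = -0.680226 +0.535858 = -0.144368
D = (+1.000000+0.000000i)·(-0.144368)·(-0.812769-0.582586i) = +0.117338+0.084107i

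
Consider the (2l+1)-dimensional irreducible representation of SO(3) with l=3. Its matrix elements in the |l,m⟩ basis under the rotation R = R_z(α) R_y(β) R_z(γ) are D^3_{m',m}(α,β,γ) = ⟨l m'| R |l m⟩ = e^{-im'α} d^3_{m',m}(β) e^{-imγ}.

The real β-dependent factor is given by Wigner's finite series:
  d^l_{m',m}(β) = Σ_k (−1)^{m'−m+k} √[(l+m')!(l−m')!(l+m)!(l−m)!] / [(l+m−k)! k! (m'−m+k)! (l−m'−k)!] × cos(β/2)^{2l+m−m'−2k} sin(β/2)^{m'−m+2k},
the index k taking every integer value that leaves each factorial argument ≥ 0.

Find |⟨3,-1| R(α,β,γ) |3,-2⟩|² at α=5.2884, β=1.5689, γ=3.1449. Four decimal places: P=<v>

P=0.1551

D^3_{-1,-2}(5.2884,1.5689,3.1449) = e^{-i·-1·5.2884}·d^3_{-1,-2}(1.5689)·e^{-i·-2·3.1449}. Compute d first:
c=cos(1.5689/2)=0.707777, s=sin(1.5689/2)=0.706436; N=√[2·24·1·120]=75.894664
k∈{0,1} keeps every argument non-negative
  k=0: (−1)^1·75.8947/(24)·0.7078^5·0.7064^1 = -0.396785
  k=1: (−1)^2·75.8947/(12)·0.7078^3·0.7064^3 = +0.790565
d^3_{-1,-2}(1.5689) = -0.396785 +0.790565 = +0.393781
|D^3_{-1,-2}|² = |d^3_{-1,-2}(β)|² = (+0.393781)² = 0.155063 (the z-rotation phases have unit modulus)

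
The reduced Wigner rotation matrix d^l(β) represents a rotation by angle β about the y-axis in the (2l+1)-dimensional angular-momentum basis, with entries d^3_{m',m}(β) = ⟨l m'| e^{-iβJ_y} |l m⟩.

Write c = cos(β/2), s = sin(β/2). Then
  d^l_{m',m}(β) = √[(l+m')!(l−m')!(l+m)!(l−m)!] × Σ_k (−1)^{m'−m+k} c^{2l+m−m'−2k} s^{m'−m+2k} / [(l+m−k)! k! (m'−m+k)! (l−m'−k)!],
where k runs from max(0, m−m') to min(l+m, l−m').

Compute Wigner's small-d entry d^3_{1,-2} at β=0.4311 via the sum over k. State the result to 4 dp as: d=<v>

d=-0.0563

d^3_{1,-2}(β=0.4311) via Wigner's sum:
c=cos(0.4311/2)=0.976859, s=sin(0.4311/2)=0.213885; N=√[24·2·1·120]=75.894664
k∈{0,1} keeps every argument non-negative
  k=0: (−1)^3·75.8947/(12)·0.9769^3·0.2139^3 = -0.057685
  k=1: (−1)^4·75.8947/(24)·0.9769^1·0.2139^5 = +0.001383
d^3_{1,-2}(0.4311) = -0.057685 +0.001383 = -0.056303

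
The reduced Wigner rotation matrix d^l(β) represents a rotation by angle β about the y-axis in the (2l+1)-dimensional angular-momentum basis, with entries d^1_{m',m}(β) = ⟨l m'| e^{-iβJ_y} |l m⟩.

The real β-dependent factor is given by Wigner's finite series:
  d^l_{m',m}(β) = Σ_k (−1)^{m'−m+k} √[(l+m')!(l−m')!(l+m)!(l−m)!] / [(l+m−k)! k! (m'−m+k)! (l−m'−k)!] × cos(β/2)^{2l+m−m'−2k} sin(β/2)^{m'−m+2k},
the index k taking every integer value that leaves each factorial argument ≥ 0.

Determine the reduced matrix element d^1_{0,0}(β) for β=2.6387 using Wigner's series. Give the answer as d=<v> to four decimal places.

d=-0.8762

d^1_{0,0}(β=2.6387) via Wigner's sum:
Half-angle: c=0.248805, s=0.968554. N=√(1·1·1·1)=1.000000
The bounds max(0,m−m')=0 and min(l+m,l−m')=1 give 2 terms
  k=0: (−1)^0·1.0000/(1)·0.2488^2·0.9686^0 = +0.061904
  k=1: (−1)^1·1.0000/(1)·0.2488^0·0.9686^2 = -0.938096
d^1_{0,0}(2.6387) = +0.061904 -0.938096 = -0.876192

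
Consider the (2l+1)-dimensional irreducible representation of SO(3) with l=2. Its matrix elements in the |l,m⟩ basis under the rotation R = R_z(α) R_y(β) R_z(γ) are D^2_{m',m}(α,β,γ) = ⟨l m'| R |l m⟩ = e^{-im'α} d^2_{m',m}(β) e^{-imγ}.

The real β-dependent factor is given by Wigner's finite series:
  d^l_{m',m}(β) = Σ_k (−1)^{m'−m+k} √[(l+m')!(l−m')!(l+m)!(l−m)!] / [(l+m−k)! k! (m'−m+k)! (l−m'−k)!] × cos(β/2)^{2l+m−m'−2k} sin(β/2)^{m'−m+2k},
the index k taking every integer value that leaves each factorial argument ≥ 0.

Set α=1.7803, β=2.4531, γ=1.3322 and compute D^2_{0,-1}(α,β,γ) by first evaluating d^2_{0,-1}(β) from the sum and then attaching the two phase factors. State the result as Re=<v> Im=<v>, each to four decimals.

D^2_{0,-1}(1.7803,2.4531,1.3322) = e^{-i·0·1.7803}·d^2_{0,-1}(2.4531)·e^{-i·-1·1.3322}. Compute d first:
c=cos(2.4531/2)=0.337487, s=sin(2.4531/2)=0.941330; N=√[2·2·1·6]=4.898979
k∈{0,1} keeps every argument non-negative
  k=0: (−1)^1·4.8990/(2)·0.3375^3·0.9413^1 = -0.088632
  k=1: (−1)^2·4.8990/(2)·0.3375^1·0.9413^3 = +0.689539
d^2_{0,-1}(2.4531) = -0.088632 +0.689539 = +0.600907
Phases: e^{-i·(0)·1.7803}=+1.000000+0.000000i, e^{-i·(-1)·1.3322}=+0.236339+0.971671i ⇒ D=+0.142018+0.583884i

Re=0.1420 Im=0.5839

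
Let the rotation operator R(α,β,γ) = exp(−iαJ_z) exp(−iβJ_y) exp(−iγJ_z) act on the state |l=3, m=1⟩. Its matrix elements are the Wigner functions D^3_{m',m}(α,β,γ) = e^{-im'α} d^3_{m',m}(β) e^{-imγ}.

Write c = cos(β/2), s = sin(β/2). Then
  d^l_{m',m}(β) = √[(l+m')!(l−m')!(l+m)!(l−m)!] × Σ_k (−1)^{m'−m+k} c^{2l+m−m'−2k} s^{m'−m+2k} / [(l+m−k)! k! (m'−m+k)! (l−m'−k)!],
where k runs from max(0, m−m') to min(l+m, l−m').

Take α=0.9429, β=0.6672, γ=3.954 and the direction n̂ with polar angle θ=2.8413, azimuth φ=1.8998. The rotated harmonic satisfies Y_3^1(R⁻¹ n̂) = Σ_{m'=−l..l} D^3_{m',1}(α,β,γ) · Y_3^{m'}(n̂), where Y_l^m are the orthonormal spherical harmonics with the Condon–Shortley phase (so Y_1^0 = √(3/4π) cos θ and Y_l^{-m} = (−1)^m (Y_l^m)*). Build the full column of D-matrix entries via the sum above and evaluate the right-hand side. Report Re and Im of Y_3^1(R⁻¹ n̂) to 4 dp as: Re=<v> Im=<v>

Need the full column D^3_{m',1} for m'=−3..3 at α=0.9429, β=0.6672, γ=3.954.
cos(β/2)=0.944870, sin(β/2)=0.327447
d^3_{-3,1}: single k=4 term ⇒ +0.039751;  D = +0.017129-0.035871i
d^3_{-2,1}: k∈[3..4] ⇒ +0.187313 -0.011248 = +0.176065;  D = -0.084009-0.154730i
d^3_{-1,1}: k∈[2..4] ⇒ +0.512767 -0.082110 +0.001233 = +0.431890;  D = -0.428218-0.056199i
d^3_{0,1}: k∈[1..3] ⇒ +0.854261 -0.307786 +0.012322 = +0.558797;  D = -0.384314+0.405655i
d^3_{1,1}: k∈[0..2] ⇒ +0.711593 -0.683689 +0.061583 = +0.089486;  D = +0.016418+0.087967i
d^3_{2,1}: k∈[0..1] ⇒ -0.779830 +0.187313 = -0.592517;  D = -0.535224-0.254190i
d^3_{3,1}: single k=0 term ⇒ +0.330990;  D = +0.290548-0.158544i
Y_3^{m'}(θ=2.8413,φ=1.8998) and Σ D·Y over m':
  (+0.0171-0.0359i)·(+0.0090+0.0060i)  (-0.0840-0.1547i)·(+0.0676-0.0522i)  (-0.4282-0.0562i)·(-0.1100-0.3223i)  (-0.3843+0.4057i)·(-0.5570+0.0000i)  (+0.0164+0.0880i)·(+0.1100-0.3223i)  (-0.5352-0.2542i)·(+0.0676+0.0522i)  (+0.2905-0.1585i)·(-0.0090+0.0060i)
Y_3^1(R⁻¹ n̂) = +0.235266-0.125635i

Re=0.2353 Im=-0.1256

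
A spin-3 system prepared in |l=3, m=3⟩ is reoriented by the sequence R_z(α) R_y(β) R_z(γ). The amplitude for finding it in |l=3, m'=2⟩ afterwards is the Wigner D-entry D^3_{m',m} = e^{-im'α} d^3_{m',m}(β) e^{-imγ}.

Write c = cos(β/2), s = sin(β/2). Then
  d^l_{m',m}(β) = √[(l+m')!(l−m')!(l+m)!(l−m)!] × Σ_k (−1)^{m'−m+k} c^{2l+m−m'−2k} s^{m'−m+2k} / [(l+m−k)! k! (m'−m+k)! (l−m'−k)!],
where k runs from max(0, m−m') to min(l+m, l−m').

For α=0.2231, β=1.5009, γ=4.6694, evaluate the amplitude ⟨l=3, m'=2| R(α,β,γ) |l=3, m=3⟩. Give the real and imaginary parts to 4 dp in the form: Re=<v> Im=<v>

Re=-0.1091 Im=-0.3321

D^3_{2,3}(0.2231,1.5009,4.6694) = e^{-i·2·0.2231}·d^3_{2,3}(1.5009)·e^{-i·3·4.6694}. Compute d first:
With c≡cos(β/2)=0.731382 and s≡sin(β/2)=0.681968, N=[120·1·720·1]^{1/2}=293.938769
k: max(0,(3)−(2))=1 … min(3+(3),3−(2))=1
  k=1: (−1)^0·293.9388/(120)·0.7314^5·0.6820^1 = +0.349592
d^3_{2,3}(1.5009) = +0.349592
D = (+0.902093-0.431541i)·(+0.349592)·(+0.128610-0.991695i) = -0.109051-0.332148i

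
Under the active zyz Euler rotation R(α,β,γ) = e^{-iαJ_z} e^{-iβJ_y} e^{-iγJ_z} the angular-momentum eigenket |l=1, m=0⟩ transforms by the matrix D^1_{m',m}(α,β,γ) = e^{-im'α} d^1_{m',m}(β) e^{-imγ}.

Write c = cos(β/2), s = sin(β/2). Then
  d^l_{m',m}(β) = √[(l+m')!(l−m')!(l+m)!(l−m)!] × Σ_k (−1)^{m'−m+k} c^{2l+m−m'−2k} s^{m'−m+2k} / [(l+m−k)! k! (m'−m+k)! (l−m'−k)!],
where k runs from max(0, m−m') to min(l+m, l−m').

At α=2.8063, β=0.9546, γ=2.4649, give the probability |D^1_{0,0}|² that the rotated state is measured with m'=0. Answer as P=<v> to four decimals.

P=0.3340

First d^1_{0,0}(β=0.9546), then the phase factors e^{-i(0)α} and e^{-i(0)γ}:
c=cos(0.9546/2)=0.888238, s=sin(0.9546/2)=0.459383; N=√[1·1·1·1]=1.000000
Admissible k: 0..1 (factorial args all ≥0)
  k=0: (−1)^0·1.0000/(1)·0.8882^2·0.4594^0 = +0.788968
  k=1: (−1)^1·1.0000/(1)·0.8882^0·0.4594^2 = -0.211032
d^1_{0,0}(0.9546) = +0.788968 -0.211032 = +0.577935
|D^1_{0,0}|² = |d^1_{0,0}(β)|² = (+0.577935)² = 0.334009 (the z-rotation phases have unit modulus)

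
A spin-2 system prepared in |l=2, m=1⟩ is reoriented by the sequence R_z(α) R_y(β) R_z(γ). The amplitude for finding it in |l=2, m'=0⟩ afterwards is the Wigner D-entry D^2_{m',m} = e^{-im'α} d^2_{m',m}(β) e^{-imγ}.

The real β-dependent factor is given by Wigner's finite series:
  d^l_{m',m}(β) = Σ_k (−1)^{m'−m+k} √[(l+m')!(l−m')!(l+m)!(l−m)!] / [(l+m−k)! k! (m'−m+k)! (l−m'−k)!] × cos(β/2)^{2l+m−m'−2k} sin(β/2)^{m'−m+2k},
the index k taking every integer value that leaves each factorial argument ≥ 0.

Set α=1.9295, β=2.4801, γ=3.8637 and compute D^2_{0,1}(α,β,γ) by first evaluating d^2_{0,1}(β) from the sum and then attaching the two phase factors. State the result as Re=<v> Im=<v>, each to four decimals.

Re=0.4455 Im=-0.3924

Split into d^2_{0,1}(β=2.4801) × two z-phases.
c=cos(2.4801/2)=0.324749, s=sin(2.4801/2)=0.945800; N=√[2·2·6·1]=4.898979
The bounds max(0,m−m')=1 and min(l+m,l−m')=2 give 2 terms
  k=1: (−1)^0·4.8990/(2)·0.3247^3·0.9458^1 = +0.079345
  k=2: (−1)^1·4.8990/(2)·0.3247^1·0.9458^3 = -0.673010
d^2_{0,1}(2.4801) = +0.079345 -0.673010 = -0.593665
D = (+1.000000+0.000000i)·(-0.593665)·(-0.750415+0.660968i) = +0.445495-0.392394i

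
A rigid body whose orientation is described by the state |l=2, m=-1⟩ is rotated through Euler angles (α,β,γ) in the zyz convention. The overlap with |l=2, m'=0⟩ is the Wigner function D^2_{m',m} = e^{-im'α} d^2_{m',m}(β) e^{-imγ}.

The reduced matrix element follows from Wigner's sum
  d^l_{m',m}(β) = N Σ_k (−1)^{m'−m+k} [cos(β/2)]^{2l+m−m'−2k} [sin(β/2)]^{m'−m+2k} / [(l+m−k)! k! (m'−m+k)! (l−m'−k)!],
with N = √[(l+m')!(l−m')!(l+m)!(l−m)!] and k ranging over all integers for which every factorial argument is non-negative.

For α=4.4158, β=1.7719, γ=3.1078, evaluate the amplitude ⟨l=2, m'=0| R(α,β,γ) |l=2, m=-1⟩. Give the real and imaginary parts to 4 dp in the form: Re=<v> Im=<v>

Re=-0.2396 Im=0.0081

First d^2_{0,-1}(β=1.7719), then the phase factors e^{-i(0)α} and e^{-i(-1)γ}:
With c≡cos(β/2)=0.632554 and s≡sin(β/2)=0.774516, N=[2·2·1·6]^{1/2}=4.898979
Admissible k: 0..1 (factorial args all ≥0)
  k=0: (−1)^1·4.8990/(2)·0.6326^3·0.7745^1 = -0.480174
  k=1: (−1)^2·4.8990/(2)·0.6326^1·0.7745^3 = +0.719888
d^2_{0,-1}(1.7719) = -0.480174 +0.719888 = +0.239713
Attach z-rotation phases: D = e^{-i(0)(4.4158)}·(+0.239713)·e^{-i(-1)(3.1078)} = -0.239577+0.008099i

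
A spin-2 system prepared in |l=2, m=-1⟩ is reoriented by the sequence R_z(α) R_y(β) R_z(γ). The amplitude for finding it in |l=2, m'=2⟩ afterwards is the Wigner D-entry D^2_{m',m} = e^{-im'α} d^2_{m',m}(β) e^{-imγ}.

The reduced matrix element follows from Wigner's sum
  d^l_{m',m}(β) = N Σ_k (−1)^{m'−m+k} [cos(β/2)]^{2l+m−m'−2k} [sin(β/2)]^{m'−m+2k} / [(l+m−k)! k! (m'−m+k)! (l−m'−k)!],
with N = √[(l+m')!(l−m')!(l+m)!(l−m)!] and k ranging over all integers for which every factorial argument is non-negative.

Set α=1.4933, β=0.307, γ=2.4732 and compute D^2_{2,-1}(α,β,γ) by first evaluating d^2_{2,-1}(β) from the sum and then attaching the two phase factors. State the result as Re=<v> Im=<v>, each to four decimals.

Re=-0.0062 Im=0.0035

Split into d^2_{2,-1}(β=0.307) × two z-phases.
Half-angle: c=0.988242, s=0.152898. N=√(24·1·1·6)=12.000000
k: max(0,(-1)−(2))=0 … min(2+(-1),2−(2))=0
  k=0: (−1)^3·12.0000/(6)·0.9882^1·0.1529^3 = -0.007065
d^2_{2,-1}(0.307) = -0.007065
D = (-0.988013-0.154373i)·(-0.007065)·(-0.784819+0.619725i) = -0.006154+0.003470i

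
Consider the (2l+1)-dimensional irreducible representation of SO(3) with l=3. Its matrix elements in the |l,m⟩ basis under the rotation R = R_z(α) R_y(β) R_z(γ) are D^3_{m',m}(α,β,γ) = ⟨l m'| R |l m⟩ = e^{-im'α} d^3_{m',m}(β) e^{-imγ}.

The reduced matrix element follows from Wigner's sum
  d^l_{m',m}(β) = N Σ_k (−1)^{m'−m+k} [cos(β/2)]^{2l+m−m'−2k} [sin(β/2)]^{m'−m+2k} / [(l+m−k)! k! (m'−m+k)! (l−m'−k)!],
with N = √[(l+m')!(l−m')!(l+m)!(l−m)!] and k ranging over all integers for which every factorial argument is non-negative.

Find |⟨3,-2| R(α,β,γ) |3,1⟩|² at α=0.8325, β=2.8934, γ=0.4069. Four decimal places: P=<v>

P=0.1331

D^3_{-2,1}(0.8325,2.8934,0.4069) = e^{-i·-2·0.8325}·d^3_{-2,1}(2.8934)·e^{-i·1·0.4069}. Compute d first:
c=cos(2.8934/2)=0.123778, s=sin(2.8934/2)=0.992310; N=√[1·120·24·2]=75.894664
The bounds max(0,m−m')=3 and min(l+m,l−m')=4 give 2 terms
  k=3: (−1)^0·75.8947/(12)·0.1238^3·0.9923^3 = +0.011719
  k=4: (−1)^1·75.8947/(24)·0.1238^1·0.9923^5 = -0.376600
d^3_{-2,1}(2.8934) = +0.011719 -0.376600 = -0.364881
|D^3_{-2,1}|² = |d^3_{-2,1}(β)|² = (-0.364881)² = 0.133138 (the z-rotation phases have unit modulus)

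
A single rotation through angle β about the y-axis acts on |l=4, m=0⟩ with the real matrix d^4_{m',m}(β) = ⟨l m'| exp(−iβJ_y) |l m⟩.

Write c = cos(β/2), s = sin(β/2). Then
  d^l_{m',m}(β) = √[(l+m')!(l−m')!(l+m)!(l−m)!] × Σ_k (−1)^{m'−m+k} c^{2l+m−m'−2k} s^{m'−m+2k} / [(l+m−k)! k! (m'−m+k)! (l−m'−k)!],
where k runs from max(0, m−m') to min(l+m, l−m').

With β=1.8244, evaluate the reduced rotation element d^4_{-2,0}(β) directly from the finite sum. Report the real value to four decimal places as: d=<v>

d=-0.2072

d^4_{-2,0}(β=1.8244) via Wigner's sum:
c=cos(1.8244/2)=0.612007, s=sin(1.8244/2)=0.790852; N=√[2·720·24·24]=910.735966
k∈{2,3,4} keeps every argument non-negative
  k=2: (−1)^0·910.7360/(96)·0.6120^6·0.7909^2 = +0.311782
  k=3: (−1)^1·910.7360/(36)·0.6120^4·0.7909^4 = -1.388346
  k=4: (−1)^2·910.7360/(96)·0.6120^2·0.7909^6 = +0.869373
d^4_{-2,0}(1.8244) = +0.311782 -1.388346 +0.869373 = -0.207190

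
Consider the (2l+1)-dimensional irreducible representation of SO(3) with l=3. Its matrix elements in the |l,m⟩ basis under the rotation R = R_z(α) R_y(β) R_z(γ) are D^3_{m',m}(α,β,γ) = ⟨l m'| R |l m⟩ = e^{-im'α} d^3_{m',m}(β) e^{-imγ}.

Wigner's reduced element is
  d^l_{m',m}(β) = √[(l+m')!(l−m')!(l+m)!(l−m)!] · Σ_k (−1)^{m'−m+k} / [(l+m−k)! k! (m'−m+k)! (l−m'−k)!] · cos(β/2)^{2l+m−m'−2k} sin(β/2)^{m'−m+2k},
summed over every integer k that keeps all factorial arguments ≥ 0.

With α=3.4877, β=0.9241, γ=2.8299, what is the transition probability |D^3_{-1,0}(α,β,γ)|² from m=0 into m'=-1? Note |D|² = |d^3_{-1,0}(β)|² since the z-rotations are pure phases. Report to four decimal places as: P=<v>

P=0.0794

Split into d^3_{-1,0}(β=0.9241) × two z-phases.
With c≡cos(β/2)=0.895141 and s≡sin(β/2)=0.445784, N=[2·24·6·6]^{1/2}=41.569219
k∈{1,2,3} keeps every argument non-negative
  k=1: (−1)^0·41.5692/(12)·0.8951^5·0.4458^1 = +0.887506
  k=2: (−1)^1·41.5692/(4)·0.8951^3·0.4458^3 = -0.660327
  k=3: (−1)^2·41.5692/(12)·0.8951^1·0.4458^5 = +0.054589
d^3_{-1,0}(0.9241) = +0.887506 -0.660327 +0.054589 = +0.281768
|D^3_{-1,0}|² = |d^3_{-1,0}(β)|² = (+0.281768)² = 0.079393 (the z-rotation phases have unit modulus)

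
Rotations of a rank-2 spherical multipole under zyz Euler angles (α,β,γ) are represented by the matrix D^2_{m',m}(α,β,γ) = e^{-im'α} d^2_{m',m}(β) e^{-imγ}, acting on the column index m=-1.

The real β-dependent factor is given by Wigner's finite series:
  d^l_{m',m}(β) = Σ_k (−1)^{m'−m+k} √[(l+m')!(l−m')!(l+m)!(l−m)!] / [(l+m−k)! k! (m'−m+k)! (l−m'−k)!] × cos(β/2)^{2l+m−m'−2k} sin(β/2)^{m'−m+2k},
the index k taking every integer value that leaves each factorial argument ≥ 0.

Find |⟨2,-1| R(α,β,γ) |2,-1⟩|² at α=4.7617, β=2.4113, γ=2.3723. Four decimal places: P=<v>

Split into d^2_{-1,-1}(β=2.4113) × two z-phases.
Half-angle: c=0.357086, s=0.934072. N=√(1·6·1·6)=6.000000
Admissible k: 0..1 (factorial args all ≥0)
  k=0: (−1)^0·6.0000/(6)·0.3571^4·0.9341^0 = +0.016259
  k=1: (−1)^1·6.0000/(2)·0.3571^2·0.9341^2 = -0.333754
d^2_{-1,-1}(2.4113) = +0.016259 -0.333754 = -0.317496
|D^2_{-1,-1}|² = |d^2_{-1,-1}(β)|² = (-0.317496)² = 0.100803 (the z-rotation phases have unit modulus)

P=0.1008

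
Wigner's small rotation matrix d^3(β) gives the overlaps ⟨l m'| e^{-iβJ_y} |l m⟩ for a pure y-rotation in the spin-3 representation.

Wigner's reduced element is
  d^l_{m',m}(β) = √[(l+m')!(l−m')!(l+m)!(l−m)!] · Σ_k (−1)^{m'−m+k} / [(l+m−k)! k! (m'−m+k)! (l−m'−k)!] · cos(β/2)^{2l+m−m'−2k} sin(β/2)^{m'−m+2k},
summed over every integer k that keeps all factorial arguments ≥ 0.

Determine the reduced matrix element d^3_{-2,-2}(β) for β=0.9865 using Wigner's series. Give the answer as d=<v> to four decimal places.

d^3_{-2,-2}(β=0.9865) via Wigner's sum:
c=cos(0.9865/2)=0.880799, s=sin(0.9865/2)=0.473491; N=√[1·120·1·120]=120.000000
k∈{0,1} keeps every argument non-negative
  k=0: (−1)^0·120.0000/(120)·0.8808^6·0.4735^0 = +0.466939
  k=1: (−1)^1·120.0000/(24)·0.8808^4·0.4735^2 = -0.674683
d^3_{-2,-2}(0.9865) = +0.466939 -0.674683 = -0.207745

d=-0.2077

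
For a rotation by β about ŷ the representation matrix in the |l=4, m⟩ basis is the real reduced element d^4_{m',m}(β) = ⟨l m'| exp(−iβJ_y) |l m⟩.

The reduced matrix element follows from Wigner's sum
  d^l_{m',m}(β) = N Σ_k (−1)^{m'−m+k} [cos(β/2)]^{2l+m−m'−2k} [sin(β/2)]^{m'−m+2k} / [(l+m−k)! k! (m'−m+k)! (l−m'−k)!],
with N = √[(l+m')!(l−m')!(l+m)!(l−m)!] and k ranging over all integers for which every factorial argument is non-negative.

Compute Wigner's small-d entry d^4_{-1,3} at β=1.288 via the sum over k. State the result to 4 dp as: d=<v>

d^4_{-1,3}(β=1.288) via Wigner's sum:
c=cos(1.288/2)=0.799701, s=sin(1.288/2)=0.600399; N=√[6·120·5040·1]=1904.940944
k: max(0,(3)−(-1))=4 … min(4+(3),4−(-1))=5
  k=4: (−1)^0·1904.9409/(144)·0.7997^4·0.6004^4 = +0.703054
  k=5: (−1)^1·1904.9409/(240)·0.7997^2·0.6004^6 = -0.237774
d^4_{-1,3}(1.288) = +0.703054 -0.237774 = +0.465279

d=0.4653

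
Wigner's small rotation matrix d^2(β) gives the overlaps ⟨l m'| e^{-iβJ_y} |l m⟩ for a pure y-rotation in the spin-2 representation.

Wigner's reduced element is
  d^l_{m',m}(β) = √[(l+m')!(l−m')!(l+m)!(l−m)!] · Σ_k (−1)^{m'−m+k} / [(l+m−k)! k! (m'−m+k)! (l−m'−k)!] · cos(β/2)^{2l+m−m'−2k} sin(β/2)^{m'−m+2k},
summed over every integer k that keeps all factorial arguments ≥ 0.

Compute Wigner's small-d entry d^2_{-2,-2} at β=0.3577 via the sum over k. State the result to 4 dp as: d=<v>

d=0.9377

d^2_{-2,-2}(β=0.3577) via Wigner's sum:
Half-angle: c=0.984049, s=0.177898. N=√(1·24·1·24)=24.000000
k: max(0,(-2)−(-2))=0 … min(2+(-2),2−(-2))=0
  k=0: (−1)^0·24.0000/(24)·0.9840^4·0.1779^0 = +0.937706
d^2_{-2,-2}(0.3577) = +0.937706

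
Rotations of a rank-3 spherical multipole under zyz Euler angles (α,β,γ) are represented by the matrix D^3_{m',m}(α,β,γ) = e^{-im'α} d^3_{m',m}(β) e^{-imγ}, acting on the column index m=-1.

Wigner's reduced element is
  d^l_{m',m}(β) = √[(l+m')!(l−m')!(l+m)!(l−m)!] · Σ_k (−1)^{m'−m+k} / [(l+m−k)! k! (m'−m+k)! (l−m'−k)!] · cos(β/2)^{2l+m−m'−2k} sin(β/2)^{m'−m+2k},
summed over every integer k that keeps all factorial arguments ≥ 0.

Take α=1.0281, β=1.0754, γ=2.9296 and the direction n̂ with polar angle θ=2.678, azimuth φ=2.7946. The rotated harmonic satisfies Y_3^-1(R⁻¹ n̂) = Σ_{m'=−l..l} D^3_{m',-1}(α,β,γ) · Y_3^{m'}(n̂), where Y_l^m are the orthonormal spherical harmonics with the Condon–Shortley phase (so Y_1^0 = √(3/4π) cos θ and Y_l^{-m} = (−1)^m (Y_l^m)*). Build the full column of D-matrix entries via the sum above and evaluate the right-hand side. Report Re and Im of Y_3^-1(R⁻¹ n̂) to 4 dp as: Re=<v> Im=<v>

Need the full column D^3_{m',-1} for m'=−3..3 at α=1.0281, β=1.0754, γ=2.9296.
cos(β/2)=0.858889, sin(β/2)=0.512162
d^3_{-3,-1}: single k=2 term ⇒ +0.552851;  D = +0.532927-0.147082i
d^3_{-2,-1}: k∈[1..2] ⇒ +0.756994 -0.538348 = +0.218646;  D = +0.059038-0.210525i
d^3_{-1,-1}: k∈[0..2] ⇒ +0.401441 -1.141964 +0.304547 = -0.435976;  D = +0.298671+0.317602i
d^3_{0,-1}: k∈[0..2] ⇒ -0.829245 +0.884595 -0.104849 = -0.049499;  D = +0.048390-0.010415i
d^3_{1,-1}: k∈[0..2] ⇒ +0.856473 -0.406063 +0.018049 = +0.468459;  D = -0.152113+0.443075i
d^3_{2,-1}: k∈[0..1] ⇒ -0.538348 +0.095714 = -0.442634;  D = -0.284270-0.339287i
d^3_{3,-1}: single k=0 term ⇒ +0.196584;  D = +0.194237-0.030290i
Y_3^{m'}(θ=2.678,φ=2.7946) and Σ D·Y over m':
  (+0.5329-0.1471i)·(-0.0189-0.0322i)  (+0.0590-0.2105i)·(-0.1405-0.1169i)  (+0.2987+0.3176i)·(-0.4077-0.1474i)  (+0.0484-0.0104i)·(-0.3339+0.0000i)  (-0.1521+0.4431i)·(+0.4077-0.1474i)  (-0.2843-0.3393i)·(-0.1405+0.1169i)  (+0.1942-0.0303i)·(+0.0189-0.0322i)
Y_3^-1(R⁻¹ n̂) = -0.053192+0.048937i

Re=-0.0532 Im=0.0489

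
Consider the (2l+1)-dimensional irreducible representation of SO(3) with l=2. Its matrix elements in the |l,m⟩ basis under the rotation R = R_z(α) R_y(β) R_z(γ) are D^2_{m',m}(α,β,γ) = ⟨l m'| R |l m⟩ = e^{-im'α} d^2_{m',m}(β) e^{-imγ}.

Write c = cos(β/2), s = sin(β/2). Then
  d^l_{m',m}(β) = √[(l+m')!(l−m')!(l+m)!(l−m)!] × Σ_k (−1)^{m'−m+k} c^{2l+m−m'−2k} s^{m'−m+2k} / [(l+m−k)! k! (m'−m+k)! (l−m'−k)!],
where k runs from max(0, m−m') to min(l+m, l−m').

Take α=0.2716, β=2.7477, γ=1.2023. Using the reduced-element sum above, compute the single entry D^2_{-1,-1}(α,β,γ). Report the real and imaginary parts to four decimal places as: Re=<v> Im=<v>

Re=-0.0105 Im=-0.1085

Split into d^2_{-1,-1}(β=2.7477) × two z-phases.
Half-angle: c=0.195676, s=0.980669. N=√(1·6·1·6)=6.000000
k∈{0,1} keeps every argument non-negative
  k=0: (−1)^0·6.0000/(6)·0.1957^4·0.9807^0 = +0.001466
  k=1: (−1)^1·6.0000/(2)·0.1957^2·0.9807^2 = -0.110469
d^2_{-1,-1}(2.7477) = +0.001466 -0.110469 = -0.109003
Phases: e^{-i·(-1)·0.2716}=+0.963343+0.268273i, e^{-i·(-1)·1.2023}=+0.360213+0.932870i ⇒ D=-0.010545-0.108491i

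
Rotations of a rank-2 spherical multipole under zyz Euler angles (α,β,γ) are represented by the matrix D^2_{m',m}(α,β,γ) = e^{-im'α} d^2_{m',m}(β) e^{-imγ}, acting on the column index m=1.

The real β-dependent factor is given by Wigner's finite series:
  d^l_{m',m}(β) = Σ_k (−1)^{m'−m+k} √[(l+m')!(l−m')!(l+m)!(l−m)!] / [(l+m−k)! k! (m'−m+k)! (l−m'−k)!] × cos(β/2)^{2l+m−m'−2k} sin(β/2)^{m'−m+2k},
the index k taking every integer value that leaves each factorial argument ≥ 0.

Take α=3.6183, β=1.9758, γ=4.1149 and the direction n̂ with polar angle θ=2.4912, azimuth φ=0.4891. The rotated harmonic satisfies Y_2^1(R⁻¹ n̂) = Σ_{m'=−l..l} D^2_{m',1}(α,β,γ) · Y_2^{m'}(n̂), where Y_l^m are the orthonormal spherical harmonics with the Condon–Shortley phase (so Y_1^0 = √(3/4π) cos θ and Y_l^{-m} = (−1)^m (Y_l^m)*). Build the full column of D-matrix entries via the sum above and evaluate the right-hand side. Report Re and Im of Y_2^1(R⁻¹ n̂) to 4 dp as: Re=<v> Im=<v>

Need the full column D^2_{m',1} for m'=−2..2 at α=3.6183, β=1.9758, γ=4.1149.
cos(β/2)=0.550444, sin(β/2)=0.834872
d^2_{-2,1}: single k=3 term ⇒ +0.640624;  D = -0.640497+0.012743i
d^2_{-1,1}: k∈[2..3] ⇒ +0.633560 -0.485824 = +0.147735;  D = +0.129890-0.070387i
d^2_{0,1}: k∈[1..2] ⇒ +0.341064 -0.784600 = -0.443537;  D = +0.249520-0.366694i
d^2_{1,1}: k∈[0..1] ⇒ +0.091802 -0.633560 = -0.541758;  D = -0.065275+0.537811i
d^2_{2,1}: single k=0 term ⇒ -0.278477;  D = -0.097038-0.261024i
Y_2^{m'}(θ=2.4912,φ=0.4891) and Σ D·Y over m':
  (-0.6405+0.0127i)·(+0.0791-0.1175i)  (+0.1299-0.0704i)·(-0.3286+0.1749i)  (+0.2495-0.3667i)·(+0.2839+0.0000i)  (-0.0653+0.5378i)·(+0.3286+0.1749i)  (-0.0970-0.2610i)·(+0.0791+0.1175i)
Y_2^1(R⁻¹ n̂) = -0.101235+0.151278i

Re=-0.1012 Im=0.1513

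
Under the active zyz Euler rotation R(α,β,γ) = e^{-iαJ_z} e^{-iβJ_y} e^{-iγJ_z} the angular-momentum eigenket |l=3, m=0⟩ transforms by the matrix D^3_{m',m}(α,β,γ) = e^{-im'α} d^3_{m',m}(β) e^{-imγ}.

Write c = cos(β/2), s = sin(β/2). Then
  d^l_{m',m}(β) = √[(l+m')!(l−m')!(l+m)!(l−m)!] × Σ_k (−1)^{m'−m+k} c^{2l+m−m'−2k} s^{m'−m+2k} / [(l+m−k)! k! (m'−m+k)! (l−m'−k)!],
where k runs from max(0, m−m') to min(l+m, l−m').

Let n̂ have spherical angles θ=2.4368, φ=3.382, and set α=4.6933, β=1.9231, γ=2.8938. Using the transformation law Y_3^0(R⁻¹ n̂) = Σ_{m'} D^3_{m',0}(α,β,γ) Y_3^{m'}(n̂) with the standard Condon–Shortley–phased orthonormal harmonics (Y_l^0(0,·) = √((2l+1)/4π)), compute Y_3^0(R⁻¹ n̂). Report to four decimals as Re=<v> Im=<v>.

Need the full column D^3_{m',0} for m'=−3..3 at α=4.6933, β=1.9231, γ=2.8938.
cos(β/2)=0.572250, sin(β/2)=0.820080
d^3_{-3,0}: single k=3 term ⇒ +0.462210;  D = +0.026455+0.461452i
d^3_{-2,0}: k∈[2..3] ⇒ +0.395016 -0.811251 = -0.416236;  D = +0.415932-0.015887i
d^3_{-1,0}: k∈[1..3] ⇒ +0.174331 -1.074079 +0.735285 = -0.164463;  D = +0.003139+0.164433i
d^3_{0,0}: k∈[0..3] ⇒ +0.035117 -0.649077 +1.333022 -0.304184 = +0.414878;  D = +0.414878+0.000000i
d^3_{1,0}: k∈[0..2] ⇒ -0.174331 +1.074079 -0.735285 = +0.164463;  D = -0.003139+0.164433i
d^3_{2,0}: k∈[0..1] ⇒ +0.395016 -0.811251 = -0.416236;  D = +0.415932+0.015887i
d^3_{3,0}: single k=0 term ⇒ -0.462210;  D = -0.026455+0.461452i
Y_3^{m'}(θ=2.4368,φ=3.382) and Σ D·Y over m':
  (+0.0265+0.4615i)·(-0.0852+0.0749i)  (+0.4159-0.0159i)·(-0.2897+0.1511i)  (+0.0031+0.1644i)·(-0.3866+0.0948i)  (+0.4149+0.0000i)·(+0.0281+0.0000i)  (-0.0031+0.1644i)·(+0.3866+0.0948i)  (+0.4159+0.0159i)·(-0.2897-0.1511i)  (-0.0265+0.4615i)·(+0.0852+0.0749i)
Y_3^0(R⁻¹ n̂) = -0.331812+0.000000i

Re=-0.3318 Im=0.0000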